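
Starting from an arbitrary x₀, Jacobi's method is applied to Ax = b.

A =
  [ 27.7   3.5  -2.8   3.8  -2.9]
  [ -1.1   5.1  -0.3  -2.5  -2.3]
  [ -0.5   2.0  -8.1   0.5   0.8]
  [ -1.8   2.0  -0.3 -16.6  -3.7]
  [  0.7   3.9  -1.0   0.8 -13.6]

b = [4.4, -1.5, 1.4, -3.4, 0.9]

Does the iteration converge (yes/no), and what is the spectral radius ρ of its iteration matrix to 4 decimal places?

Split A = D + L + U, D = diag(27.7, 5.1, -8.1, -16.6, -13.6).
T_J = -D⁻¹(L+U): T[1,0] = -(-1.1)/(5.1) = +0.2157; T[1,1] = 0.
  T[0,:] = [+0.0000, -0.1264, +0.1011, -0.1372, +0.1047]
  T[1,:] = [+0.2157, +0.0000, +0.0588, +0.4902, +0.4510]
  T[2,:] = [-0.0617, +0.2469, +0.0000, +0.0617, +0.0988]
  T[3,:] = [-0.1084, +0.1205, -0.0181, +0.0000, -0.2229]
  T[4,:] = [+0.0515, +0.2868, -0.0735, +0.0588, +0.0000]
moduli |λ_i(T)| = 0.4702, 0.2970, 0.2192, 0.1073, 0.1073.
ρ(T) = max|λ| = 0.4702; 0.4702 < 1, so it converges for any x₀.

yes, ρ = 0.4702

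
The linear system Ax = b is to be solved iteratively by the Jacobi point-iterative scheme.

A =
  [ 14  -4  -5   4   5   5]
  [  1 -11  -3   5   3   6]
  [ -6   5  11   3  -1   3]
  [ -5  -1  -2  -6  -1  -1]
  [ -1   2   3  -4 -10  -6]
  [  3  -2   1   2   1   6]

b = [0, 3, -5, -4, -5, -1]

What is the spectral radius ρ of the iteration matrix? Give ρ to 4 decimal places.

Split A = D + L + U, D = diag(14, -11, 11, -6, -10, 6).
T_J = -D⁻¹(L+U): T[3,0] = -(-5)/(-6) = -0.8333; T[3,3] = 0.
  T[0,:] = [+0.0000  +0.2857  +0.3571  -0.2857  -0.3571  -0.3571]
  T[1,:] = [+0.0909  +0.0000  -0.2727  +0.4545  +0.2727  +0.5455]
  T[2,:] = [+0.5455  -0.4545  +0.0000  -0.2727  +0.0909  -0.2727]
  T[3,:] = [-0.8333  -0.1667  -0.3333  +0.0000  -0.1667  -0.1667]
  T[4,:] = [-0.1000  +0.2000  +0.3000  -0.4000  +0.0000  -0.6000]
  T[5,:] = [-0.5000  +0.3333  -0.1667  -0.3333  -0.1667  +0.0000]
moduli |λ_i(T)| = 1.2836, 0.8487, 0.4017, 0.3259, 0.1966, 0.1966.
spectral radius ρ = 1.2836; 1.2836 > 1 ⇒ diverges.

1.2836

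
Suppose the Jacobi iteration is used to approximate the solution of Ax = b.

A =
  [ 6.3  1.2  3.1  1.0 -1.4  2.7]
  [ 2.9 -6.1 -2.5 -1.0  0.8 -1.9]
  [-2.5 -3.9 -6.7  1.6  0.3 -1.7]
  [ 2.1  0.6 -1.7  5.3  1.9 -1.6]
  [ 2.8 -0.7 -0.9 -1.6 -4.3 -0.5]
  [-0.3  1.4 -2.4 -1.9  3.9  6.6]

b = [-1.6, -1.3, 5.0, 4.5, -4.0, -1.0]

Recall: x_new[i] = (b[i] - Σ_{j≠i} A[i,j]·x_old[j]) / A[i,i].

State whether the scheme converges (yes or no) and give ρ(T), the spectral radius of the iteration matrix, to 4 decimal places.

no, ρ = 1.2038

Let D = diag(6.3, -6.1, -6.7, 5.3, -4.3, 6.6); L, U the strict triangles.
T_J = -D⁻¹(L+U): T[5,2] = -(-2.4)/(6.6) = +0.3636; T[5,5] = 0.
  T[0,:] = [+0.0000  -0.1905  -0.4921  -0.1587  +0.2222  -0.4286]
  T[1,:] = [+0.4754  +0.0000  -0.4098  -0.1639  +0.1311  -0.3115]
  T[2,:] = [-0.3731  -0.5821  +0.0000  +0.2388  +0.0448  -0.2537]
  T[3,:] = [-0.3962  -0.1132  +0.3208  +0.0000  -0.3585  +0.3019]
  T[4,:] = [+0.6512  -0.1628  -0.2093  -0.3721  +0.0000  -0.1163]
  T[5,:] = [+0.0455  -0.2121  +0.3636  +0.2879  -0.5909  +0.0000]
eigenvalue magnitudes: 1.2038, 0.6704, 0.6704, 0.2652, 0.1737, 0.0953.
spectral radius ρ = 1.2038; 1.2038 > 1 ⇒ diverges.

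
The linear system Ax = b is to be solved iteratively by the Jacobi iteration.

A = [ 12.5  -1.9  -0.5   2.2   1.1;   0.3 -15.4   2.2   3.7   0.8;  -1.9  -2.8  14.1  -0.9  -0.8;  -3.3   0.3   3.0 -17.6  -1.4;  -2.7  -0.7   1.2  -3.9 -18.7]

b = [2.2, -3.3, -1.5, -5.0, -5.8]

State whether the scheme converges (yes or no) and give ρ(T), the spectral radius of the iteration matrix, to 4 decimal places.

yes, ρ = 0.3569

A = D + L + U where D = diag(12.5, -15.4, 14.1, -17.6, -18.7).
T_J = -D⁻¹(L+U): T[1,4] = -(0.8)/(-15.4) = +0.0519; T[1,1] = 0.
  T[0,:] = [+0.0000  +0.1520  +0.0400  -0.1760  -0.0880]
  T[1,:] = [+0.0195  +0.0000  +0.1429  +0.2403  +0.0519]
  T[2,:] = [+0.1348  +0.1986  +0.0000  +0.0638  +0.0567]
  T[3,:] = [-0.1875  +0.0170  +0.1705  +0.0000  -0.0795]
  T[4,:] = [-0.1444  -0.0374  +0.0642  -0.2086  +0.0000]
eigenvalue magnitudes: 0.3569, 0.2588, 0.1186, 0.1096, 0.1096.
ρ(T) = max|λ| = 0.3569; 0.3569 < 1, so it converges for any x₀.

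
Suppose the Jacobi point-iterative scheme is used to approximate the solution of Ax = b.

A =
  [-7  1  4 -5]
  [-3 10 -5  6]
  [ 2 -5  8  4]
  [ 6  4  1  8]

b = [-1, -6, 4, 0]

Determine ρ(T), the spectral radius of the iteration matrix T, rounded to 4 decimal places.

A = D + L + U where D = diag(-7, 10, 8, 8).
Jacobi T = -D⁻¹(L+U): T[2,3] = -(4)/(8) = -0.5000; T[2,2] = 0.
  T[0,:] = [+0.0000, +0.1429, +0.5714, -0.7143]
  T[1,:] = [+0.3000, +0.0000, +0.5000, -0.6000]
  T[2,:] = [-0.2500, +0.6250, +0.0000, -0.5000]
  T[3,:] = [-0.7500, -0.5000, -0.1250, +0.0000]
|roots of det(T-λI)|: 1.2815, 0.5922, 0.5922, 0.1614.
ρ(T) = max|λ| = 1.2815; 1.2815 > 1: divergent.

1.2815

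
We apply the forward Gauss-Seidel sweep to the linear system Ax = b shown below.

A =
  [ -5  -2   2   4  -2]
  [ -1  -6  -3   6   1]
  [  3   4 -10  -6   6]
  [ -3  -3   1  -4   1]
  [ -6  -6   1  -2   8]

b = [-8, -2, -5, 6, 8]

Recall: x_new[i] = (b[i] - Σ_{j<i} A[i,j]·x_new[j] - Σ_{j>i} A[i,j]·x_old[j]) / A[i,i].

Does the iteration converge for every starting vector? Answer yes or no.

Write A = D+L+U with D = diag(-5, -6, -10, -4, 8).
Gauss-Seidel: T = -(D+L)⁻¹U, row 0 first, T[0,2] = -(2)/(-5) = +0.4000; later rows by forward substitution.
  T[0,:] = [+0.0000, -0.4000, +0.4000, +0.8000, -0.4000]
  T[1,:] = [+0.0000, +0.0667, -0.5667, +0.8667, +0.2333]
  T[2,:] = [+0.0000, -0.0933, -0.1067, -0.0133, +0.5733]
  T[3,:] = [+0.0000, +0.2267, +0.0983, -1.2533, +0.5183]
  T[4,:] = [+0.0000, -0.1817, -0.0871, +0.9383, -0.0671]
|λ(T)| sorted: 1.6353, 0.3403, 0.2364, 0.1710, 0.0000.
ρ(T) = max|λ| = 1.6353; 1.6353 > 1, so it fails to converge.

no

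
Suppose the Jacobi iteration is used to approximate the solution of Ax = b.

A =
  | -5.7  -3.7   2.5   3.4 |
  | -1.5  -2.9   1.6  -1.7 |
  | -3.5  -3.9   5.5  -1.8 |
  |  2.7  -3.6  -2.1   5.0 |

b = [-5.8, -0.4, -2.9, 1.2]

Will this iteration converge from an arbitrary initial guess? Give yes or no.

Let D = diag(-5.7, -2.9, 5.5, 5); L, U the strict triangles.
T_J = -D⁻¹(L+U): T[1,3] = -(-1.7)/(-2.9) = -0.5862; T[1,1] = 0.
  T[0,:] = [+0.0000 -0.6491 +0.4386 +0.5965]
  T[1,:] = [-0.5172 +0.0000 +0.5517 -0.5862]
  T[2,:] = [+0.6364 +0.7091 +0.0000 +0.3273]
  T[3,:] = [-0.5400 +0.7200 +0.4200 +0.0000]
moduli |λ_i(T)| = 1.1806, 0.8041, 0.8041, 0.6112.
ρ(T) = max|λ| = 1.1806; 1.1806 > 1, so it fails to converge.

no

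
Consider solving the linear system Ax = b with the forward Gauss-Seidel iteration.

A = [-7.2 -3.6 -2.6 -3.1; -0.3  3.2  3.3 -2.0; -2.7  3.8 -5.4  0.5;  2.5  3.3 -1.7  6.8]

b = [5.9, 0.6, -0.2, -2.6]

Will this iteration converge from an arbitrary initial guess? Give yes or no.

Split A = D + L + U, D = diag(-7.2, 3.2, -5.4, 6.8).
Gauss-Seidel: T = -(D+L)⁻¹U, row 0 first, T[0,3] = -(-3.1)/(-7.2) = -0.4306; later rows by forward substitution.
  T[0,:] = [+0.0000, -0.5000, -0.3611, -0.4306]
  T[1,:] = [+0.0000, -0.0469, -1.0651, +0.5846]
  T[2,:] = [+0.0000, +0.2170, -0.5690, +0.7193]
  T[3,:] = [+0.0000, +0.2608, +0.5074, +0.0544]
|eigenvalues of T|: 0.9063, 0.2742, 0.0706, 0.0000.
ρ(T) = max|λ| = 0.9063; 0.9063 < 1, so it converges for any x₀.

yes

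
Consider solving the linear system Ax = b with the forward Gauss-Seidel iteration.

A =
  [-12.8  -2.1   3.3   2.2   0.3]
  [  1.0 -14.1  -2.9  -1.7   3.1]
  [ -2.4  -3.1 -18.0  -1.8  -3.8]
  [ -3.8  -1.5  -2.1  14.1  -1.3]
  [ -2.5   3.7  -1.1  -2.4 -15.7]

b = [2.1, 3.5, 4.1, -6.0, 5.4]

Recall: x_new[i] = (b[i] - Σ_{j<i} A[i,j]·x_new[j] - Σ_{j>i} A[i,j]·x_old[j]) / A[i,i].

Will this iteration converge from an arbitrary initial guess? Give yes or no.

yes

Split A = D + L + U, D = diag(-12.8, -14.1, -18, 14.1, -15.7).
GS T = -(D+L)⁻¹U: row 0 first, T[0,4] = -(0.3)/(-12.8) = +0.0234; later rows by forward substitution.
  T[0,:] = [+0.0000 -0.1641 +0.2578 +0.1719 +0.0234]
  T[1,:] = [+0.0000 -0.0116 -0.1874 -0.1084 +0.2215]
  T[2,:] = [+0.0000 +0.0239 -0.0021 -0.1043 -0.2524]
  T[3,:] = [+0.0000 -0.0419 +0.0492 +0.0193 +0.0845]
  T[4,:] = [+0.0000 +0.0281 -0.0926 -0.0486 +0.0532]
|λ(T)| sorted: 0.2017, 0.0734, 0.0578, 0.0578, 0.0000.
ρ = 0.2017; 0.2017 < 1, so it converges for any x₀.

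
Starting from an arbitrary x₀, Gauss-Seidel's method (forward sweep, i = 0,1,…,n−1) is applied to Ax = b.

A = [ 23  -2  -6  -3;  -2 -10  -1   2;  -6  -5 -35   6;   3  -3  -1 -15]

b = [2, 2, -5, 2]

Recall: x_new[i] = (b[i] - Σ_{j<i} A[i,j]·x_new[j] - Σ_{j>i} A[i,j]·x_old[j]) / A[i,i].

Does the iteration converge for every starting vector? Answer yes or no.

yes

Write A = D+L+U with D = diag(23, -10, -35, -15).
GS T = -(D+L)⁻¹U: row 0 first, T[0,1] = -(-2)/(23) = +0.0870; later rows by forward substitution.
  T[0,:] = [+0.0000, +0.0870, +0.2609, +0.1304]
  T[1,:] = [+0.0000, -0.0174, -0.1522, +0.1739]
  T[2,:] = [+0.0000, -0.0124, -0.0230, +0.1242]
  T[3,:] = [+0.0000, +0.0217, +0.0841, -0.0170]
|λ(T)| sorted: 0.1617, 0.0818, 0.0225, 0.0000.
spectral radius ρ = 0.1617; 0.1617 < 1 ⇒ converges.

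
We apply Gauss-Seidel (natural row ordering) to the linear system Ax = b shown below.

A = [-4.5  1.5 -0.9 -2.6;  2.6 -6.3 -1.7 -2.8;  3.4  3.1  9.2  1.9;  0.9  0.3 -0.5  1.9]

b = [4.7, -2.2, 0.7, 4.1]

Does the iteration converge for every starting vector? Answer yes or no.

yes

Diagonal D = diag(-4.5, -6.3, 9.2, 1.9); L, U strict lower/upper.
T_GS = -(D+L)⁻¹U: row 0 first, T[0,2] = -(-0.9)/(-4.5) = -0.2000; later rows by forward substitution.
  T[0,:] = [+0.0000  +0.3333  -0.2000  -0.5778]
  T[1,:] = [+0.0000  +0.1376  -0.3524  -0.6829]
  T[2,:] = [+0.0000  -0.1695  +0.1927  +0.2371]
  T[3,:] = [+0.0000  -0.2242  +0.2011  +0.4439]
moduli |λ_i(T)| = 0.8636, 0.1551, 0.0657, 0.0000.
ρ = 0.8636; 0.8636 < 1, so it converges for any x₀.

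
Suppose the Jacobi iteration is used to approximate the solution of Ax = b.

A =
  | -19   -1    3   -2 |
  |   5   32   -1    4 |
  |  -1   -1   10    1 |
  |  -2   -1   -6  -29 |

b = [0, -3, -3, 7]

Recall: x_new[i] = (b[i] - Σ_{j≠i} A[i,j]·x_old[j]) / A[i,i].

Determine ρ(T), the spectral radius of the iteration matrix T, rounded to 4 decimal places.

0.2388

Let D = diag(-19, 32, 10, -29); L, U the strict triangles.
Jacobi T = -D⁻¹(L+U): T[3,0] = -(-2)/(-29) = -0.0690; T[3,3] = 0.
  T[0,:] = [+0.0000, -0.0526, +0.1579, -0.1053]
  T[1,:] = [-0.1562, +0.0000, +0.0312, -0.1250]
  T[2,:] = [+0.1000, +0.1000, +0.0000, -0.1000]
  T[3,:] = [-0.0690, -0.0345, -0.2069, +0.0000]
|eigenvalues of T|: 0.2388, 0.1728, 0.1728, 0.0962.
ρ = 0.2388; 0.2388 < 1 ⇒ converges.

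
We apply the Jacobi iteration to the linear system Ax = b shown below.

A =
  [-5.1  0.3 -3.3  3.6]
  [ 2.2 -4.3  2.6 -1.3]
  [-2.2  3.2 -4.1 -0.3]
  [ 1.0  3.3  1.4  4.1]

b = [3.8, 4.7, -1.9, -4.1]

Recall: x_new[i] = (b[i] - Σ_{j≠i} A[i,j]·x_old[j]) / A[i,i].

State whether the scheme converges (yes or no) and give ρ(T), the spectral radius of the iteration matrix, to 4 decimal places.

no, ρ = 1.1220

Write A = D+L+U with D = diag(-5.1, -4.3, -4.1, 4.1).
Jacobi: T = -D⁻¹(L+U), T[1,0] = -(2.2)/(-4.3) = +0.5116; T[1,1] = 0.
  T[0,:] = [+0.0000 +0.0588 -0.6471 +0.7059]
  T[1,:] = [+0.5116 +0.0000 +0.6047 -0.3023]
  T[2,:] = [-0.5366 +0.7805 +0.0000 -0.0732]
  T[3,:] = [-0.2439 -0.8049 -0.3415 +0.0000]
|roots of det(T-λI)|: 1.1220, 0.7372, 0.2768, 0.1080.
spectral radius ρ = 1.1220; 1.1220 > 1 ⇒ diverges.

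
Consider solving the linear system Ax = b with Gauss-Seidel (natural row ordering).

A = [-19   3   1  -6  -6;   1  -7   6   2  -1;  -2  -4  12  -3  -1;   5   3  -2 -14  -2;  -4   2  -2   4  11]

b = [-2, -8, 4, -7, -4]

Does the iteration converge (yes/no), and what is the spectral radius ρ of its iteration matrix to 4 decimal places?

yes, ρ = 0.5229

Let D = diag(-19, -7, 12, -14, 11); L, U the strict triangles.
GS T = -(D+L)⁻¹U: row 0 first, T[0,1] = -(3)/(-19) = +0.1579; later rows by forward substitution.
  T[0,:] = [+0.0000  +0.1579  +0.0526  -0.3158  -0.3158]
  T[1,:] = [+0.0000  +0.0226  +0.8647  +0.2406  -0.1880]
  T[2,:] = [+0.0000  +0.0338  +0.2970  +0.2776  -0.0320]
  T[3,:] = [+0.0000  +0.0564  +0.1617  -0.1009  -0.2914]
  T[4,:] = [+0.0000  +0.0390  -0.1429  -0.0714  +0.0195]
|λ(T)| sorted: 0.5229, 0.2173, 0.2173, 0.0712, 0.0000.
ρ = 0.5229; 0.5229 < 1 ⇒ converges.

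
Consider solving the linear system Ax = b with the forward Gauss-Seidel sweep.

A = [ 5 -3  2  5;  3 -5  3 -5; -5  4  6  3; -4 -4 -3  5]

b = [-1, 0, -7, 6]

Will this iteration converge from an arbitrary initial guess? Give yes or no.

A = D + L + U where D = diag(5, -5, 6, 5).
T_GS = -(D+L)⁻¹U: row 0 first, T[0,2] = -(2)/(5) = -0.4000; later rows by forward substitution.
  T[0,:] = [+0.0000  +0.6000  -0.4000  -1.0000]
  T[1,:] = [+0.0000  +0.3600  +0.3600  -1.6000]
  T[2,:] = [+0.0000  +0.2600  -0.5733  -0.2667]
  T[3,:] = [+0.0000  +0.9240  -0.3760  -2.2400]
eigenvalue magnitudes: 1.4464, 0.8958, 0.1111, 0.0000.
spectral radius ρ = 1.4464; 1.4464 > 1, so it fails to converge.

no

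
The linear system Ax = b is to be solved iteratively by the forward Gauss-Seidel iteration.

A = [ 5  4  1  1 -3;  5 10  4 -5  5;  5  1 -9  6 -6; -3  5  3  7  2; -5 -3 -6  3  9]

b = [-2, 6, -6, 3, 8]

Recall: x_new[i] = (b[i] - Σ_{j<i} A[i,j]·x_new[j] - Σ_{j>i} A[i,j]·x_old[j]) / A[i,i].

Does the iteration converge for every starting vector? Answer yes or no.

no

Let D = diag(5, 10, -9, 7, 9); L, U the strict triangles.
T_GS = -(D+L)⁻¹U: row 0 first, T[0,4] = -(-3)/(5) = +0.6000; later rows by forward substitution.
  T[0,:] = [+0.0000  -0.8000  -0.2000  -0.2000  +0.6000]
  T[1,:] = [+0.0000  +0.4000  -0.3000  +0.6000  -0.8000]
  T[2,:] = [+0.0000  -0.4000  -0.1444  +0.6222  -0.4222]
  T[3,:] = [+0.0000  -0.4571  +0.1905  -0.7810  +0.7238]
  T[4,:] = [+0.0000  -0.4254  -0.3709  +0.7640  -0.4561]
|eigenvalues of T|: 1.5786, 0.6818, 0.2247, 0.1400, 0.0000.
ρ(T) = max|λ| = 1.5786; 1.5786 > 1: divergent.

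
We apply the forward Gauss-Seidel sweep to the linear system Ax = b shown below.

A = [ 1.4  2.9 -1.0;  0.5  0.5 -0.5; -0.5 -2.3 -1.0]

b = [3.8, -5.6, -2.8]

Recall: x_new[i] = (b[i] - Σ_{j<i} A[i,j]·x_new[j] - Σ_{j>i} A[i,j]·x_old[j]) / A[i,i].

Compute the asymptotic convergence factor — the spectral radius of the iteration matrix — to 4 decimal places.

1.6754

Split A = D + L + U, D = diag(1.4, 0.5, -1).
GS T = -(D+L)⁻¹U: row 0 first, T[0,1] = -(2.9)/(1.4) = -2.0714; later rows by forward substitution.
  T[0,:] = [+0.0000  -2.0714  +0.7143]
  T[1,:] = [+0.0000  +2.0714  +0.2857]
  T[2,:] = [+0.0000  -3.7286  -1.0143]
moduli |λ_i(T)| = 1.6754, 0.6182, 0.0000.
ρ(T) = max|λ| = 1.6754; 1.6754 > 1 ⇒ diverges.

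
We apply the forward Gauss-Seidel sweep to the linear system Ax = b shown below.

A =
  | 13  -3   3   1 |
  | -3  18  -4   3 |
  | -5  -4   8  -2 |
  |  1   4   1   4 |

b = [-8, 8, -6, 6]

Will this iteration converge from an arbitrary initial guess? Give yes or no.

yes

Diagonal D = diag(13, 18, 8, 4); L, U strict lower/upper.
Gauss-Seidel: T = -(D+L)⁻¹U, row 0 first, T[0,1] = -(-3)/(13) = +0.2308; later rows by forward substitution.
  T[0,:] = [+0.0000, +0.2308, -0.2308, -0.0769]
  T[1,:] = [+0.0000, +0.0385, +0.1838, -0.1795]
  T[2,:] = [+0.0000, +0.1635, -0.0524, +0.1122]
  T[3,:] = [+0.0000, -0.1370, -0.1130, +0.1707]
eigenvalue magnitudes: 0.2811, 0.1857, 0.0614, 0.0000.
ρ(T) = max|λ| = 0.2811; 0.2811 < 1: convergent.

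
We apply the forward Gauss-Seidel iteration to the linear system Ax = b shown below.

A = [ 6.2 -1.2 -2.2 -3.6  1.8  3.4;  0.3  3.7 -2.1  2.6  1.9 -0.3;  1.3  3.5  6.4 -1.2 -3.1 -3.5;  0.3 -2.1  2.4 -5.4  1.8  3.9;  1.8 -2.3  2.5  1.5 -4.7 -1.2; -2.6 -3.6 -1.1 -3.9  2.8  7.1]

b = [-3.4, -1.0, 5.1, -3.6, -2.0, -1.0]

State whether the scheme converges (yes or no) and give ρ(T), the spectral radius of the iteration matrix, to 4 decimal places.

no, ρ = 1.2851

Let D = diag(6.2, 3.7, 6.4, -5.4, -4.7, 7.1); L, U the strict triangles.
Gauss-Seidel: T = -(D+L)⁻¹U, row 0 first, T[0,5] = -(3.4)/(6.2) = -0.5484; later rows by forward substitution.
  T[0,:] = [+0.0000  +0.1935  +0.3548  +0.5806  -0.2903  -0.5484]
  T[1,:] = [+0.0000  -0.0157  +0.5388  -0.7498  -0.4900  +0.1255]
  T[2,:] = [+0.0000  -0.0307  -0.3667  +0.4796  +0.8113  +0.5896]
  T[3,:] = [+0.0000  +0.0032  -0.3528  +0.5370  +0.8683  +0.9050]
  T[4,:] = [+0.0000  +0.0665  -0.4354  +1.0158  +0.8373  +0.0757]
  T[5,:] = [+0.0000  +0.0337  +0.3242  -0.1989  -0.0823  +0.4214]
|eigenvalues of T|: 1.2851, 0.3895, 0.3185, 0.1764, 0.0228, 0.0000.
ρ = 1.2851; 1.2851 > 1, so it fails to converge.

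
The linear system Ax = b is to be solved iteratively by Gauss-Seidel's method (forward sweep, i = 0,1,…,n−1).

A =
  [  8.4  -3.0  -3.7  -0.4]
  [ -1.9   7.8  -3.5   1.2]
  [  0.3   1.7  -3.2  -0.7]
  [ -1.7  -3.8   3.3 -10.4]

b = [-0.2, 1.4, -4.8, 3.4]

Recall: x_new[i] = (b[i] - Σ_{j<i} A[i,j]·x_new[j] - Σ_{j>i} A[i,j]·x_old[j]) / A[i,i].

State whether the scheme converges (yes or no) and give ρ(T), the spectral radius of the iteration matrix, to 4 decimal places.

Write A = D+L+U with D = diag(8.4, 7.8, -3.2, -10.4).
Gauss-Seidel: T = -(D+L)⁻¹U, row 0 first, T[0,2] = -(-3.7)/(8.4) = +0.4405; later rows by forward substitution.
  T[0,:] = [+0.0000 +0.3571 +0.4405 +0.0476]
  T[1,:] = [+0.0000 +0.0870 +0.5560 -0.1422]
  T[2,:] = [+0.0000 +0.0797 +0.3367 -0.2899]
  T[3,:] = [+0.0000 -0.0649 -0.1683 -0.0478]
eigenvalue magnitudes: 0.5605, 0.1011, 0.1011, 0.0000.
ρ = 0.5605; 0.5605 < 1, so it converges for any x₀.

yes, ρ = 0.5605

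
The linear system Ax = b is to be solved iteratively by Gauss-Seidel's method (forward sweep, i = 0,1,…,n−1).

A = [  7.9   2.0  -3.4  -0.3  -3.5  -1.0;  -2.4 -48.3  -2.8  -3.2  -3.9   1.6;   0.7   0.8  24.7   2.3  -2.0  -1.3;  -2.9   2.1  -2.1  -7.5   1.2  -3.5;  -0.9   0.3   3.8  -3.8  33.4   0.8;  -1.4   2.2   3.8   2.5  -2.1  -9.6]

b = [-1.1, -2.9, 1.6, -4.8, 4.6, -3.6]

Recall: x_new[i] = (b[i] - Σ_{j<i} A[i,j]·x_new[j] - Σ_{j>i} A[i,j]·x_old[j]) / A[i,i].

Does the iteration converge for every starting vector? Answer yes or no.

Write A = D+L+U with D = diag(7.9, -48.3, 24.7, -7.5, 33.4, -9.6).
GS T = -(D+L)⁻¹U: row 0 first, T[0,3] = -(-0.3)/(7.9) = +0.0380; later rows by forward substitution.
  T[0,:] = [+0.0000, -0.2532, +0.4304, +0.0380, +0.4430, +0.1266]
  T[1,:] = [+0.0000, +0.0126, -0.0794, -0.0681, -0.1028, +0.0268]
  T[2,:] = [+0.0000, +0.0068, -0.0096, -0.0920, +0.0717, +0.0482]
  T[3,:] = [+0.0000, +0.0995, -0.1859, -0.0080, -0.0602, -0.5216]
  T[4,:] = [+0.0000, +0.0036, -0.0077, +0.0112, -0.0021, -0.0856]
  T[5,:] = [+0.0000, +0.0676, -0.1315, -0.0621, -0.0750, -0.1103]
eigenvalue magnitudes: 0.2768, 0.1039, 0.1039, 0.0363, 0.0070, 0.0000.
spectral radius ρ = 0.2768; 0.2768 < 1 ⇒ converges.

yes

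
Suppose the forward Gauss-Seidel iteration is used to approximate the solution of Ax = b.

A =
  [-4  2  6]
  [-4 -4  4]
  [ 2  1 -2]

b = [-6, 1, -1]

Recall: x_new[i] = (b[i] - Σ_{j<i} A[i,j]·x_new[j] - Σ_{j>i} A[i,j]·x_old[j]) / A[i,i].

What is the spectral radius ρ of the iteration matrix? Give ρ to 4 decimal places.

1.1754

Diagonal D = diag(-4, -4, -2); L, U strict lower/upper.
T_GS = -(D+L)⁻¹U: row 0 first, T[0,2] = -(6)/(-4) = +1.5000; later rows by forward substitution.
  T[0,:] = [+0.0000, +0.5000, +1.5000]
  T[1,:] = [+0.0000, -0.5000, -0.5000]
  T[2,:] = [+0.0000, +0.2500, +1.2500]
|roots of det(T-λI)|: 1.1754, 0.4254, 0.0000.
ρ = 1.1754; 1.1754 > 1: divergent.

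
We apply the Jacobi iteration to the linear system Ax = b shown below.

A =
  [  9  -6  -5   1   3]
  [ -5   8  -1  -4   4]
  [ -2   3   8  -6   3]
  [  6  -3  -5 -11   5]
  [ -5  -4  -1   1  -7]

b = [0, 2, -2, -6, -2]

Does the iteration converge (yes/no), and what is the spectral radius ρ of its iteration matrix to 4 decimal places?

Diagonal D = diag(9, 8, 8, -11, -7); L, U strict lower/upper.
T_J = -D⁻¹(L+U): T[0,2] = -(-5)/(9) = +0.5556; T[0,0] = 0.
  T[0,:] = [+0.0000, +0.6667, +0.5556, -0.1111, -0.3333]
  T[1,:] = [+0.6250, +0.0000, +0.1250, +0.5000, -0.5000]
  T[2,:] = [+0.2500, -0.3750, +0.0000, +0.7500, -0.3750]
  T[3,:] = [+0.5455, -0.2727, -0.4545, +0.0000, +0.4545]
  T[4,:] = [-0.7143, -0.5714, -0.1429, +0.1429, +0.0000]
|λ(T)| sorted: 1.1275, 0.8490, 0.8490, 0.1081, 0.0603.
ρ(T) = max|λ| = 1.1275; 1.1275 > 1 ⇒ diverges.

no, ρ = 1.1275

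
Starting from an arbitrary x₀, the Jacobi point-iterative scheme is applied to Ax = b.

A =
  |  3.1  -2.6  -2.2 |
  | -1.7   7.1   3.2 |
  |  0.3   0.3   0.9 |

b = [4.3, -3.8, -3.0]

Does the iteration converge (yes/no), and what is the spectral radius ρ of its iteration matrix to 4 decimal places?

yes, ρ = 0.5025

Split A = D + L + U, D = diag(3.1, 7.1, 0.9).
Jacobi: T = -D⁻¹(L+U), T[2,1] = -(0.3)/(0.9) = -0.3333; T[2,2] = 0.
  T[0,:] = [+0.0000, +0.8387, +0.7097]
  T[1,:] = [+0.2394, +0.0000, -0.4507]
  T[2,:] = [-0.3333, -0.3333, +0.0000]
eigenvalue magnitudes: 0.5025, 0.3715, 0.3715.
ρ = 0.5025; 0.5025 < 1, so it converges for any x₀.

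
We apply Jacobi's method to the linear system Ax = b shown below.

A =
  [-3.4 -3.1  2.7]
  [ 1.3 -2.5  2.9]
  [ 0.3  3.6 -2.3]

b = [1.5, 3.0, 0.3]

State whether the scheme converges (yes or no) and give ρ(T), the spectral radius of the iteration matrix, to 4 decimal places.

Write A = D+L+U with D = diag(-3.4, -2.5, -2.3).
Jacobi T = -D⁻¹(L+U): T[2,0] = -(0.3)/(-2.3) = +0.1304; T[2,2] = 0.
  T[0,:] = [+0.0000, -0.9118, +0.7941]
  T[1,:] = [+0.5200, +0.0000, +1.1600]
  T[2,:] = [+0.1304, +1.5652, +0.0000]
eigenvalue magnitudes: 1.3497, 0.9556, 0.3942.
ρ = 1.3497; 1.3497 > 1: divergent.

no, ρ = 1.3497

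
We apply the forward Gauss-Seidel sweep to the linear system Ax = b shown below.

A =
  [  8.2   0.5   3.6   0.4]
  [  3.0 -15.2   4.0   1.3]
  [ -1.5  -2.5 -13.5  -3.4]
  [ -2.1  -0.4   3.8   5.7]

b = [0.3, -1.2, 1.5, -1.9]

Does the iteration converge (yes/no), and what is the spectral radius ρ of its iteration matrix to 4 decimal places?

yes, ρ = 0.3110

A = D + L + U where D = diag(8.2, -15.2, -13.5, 5.7).
Gauss-Seidel: T = -(D+L)⁻¹U, row 0 first, T[0,2] = -(3.6)/(8.2) = -0.4390; later rows by forward substitution.
  T[0,:] = [+0.0000 -0.0610 -0.4390 -0.0488]
  T[1,:] = [+0.0000 -0.0120 +0.1765 +0.0759]
  T[2,:] = [+0.0000 +0.0090 +0.0161 -0.2605]
  T[3,:] = [+0.0000 -0.0293 -0.1601 +0.1610]
|roots of det(T-λI)|: 0.3110, 0.0962, 0.0498, 0.0000.
ρ(T) = max|λ| = 0.3110; 0.3110 < 1, so it converges for any x₀.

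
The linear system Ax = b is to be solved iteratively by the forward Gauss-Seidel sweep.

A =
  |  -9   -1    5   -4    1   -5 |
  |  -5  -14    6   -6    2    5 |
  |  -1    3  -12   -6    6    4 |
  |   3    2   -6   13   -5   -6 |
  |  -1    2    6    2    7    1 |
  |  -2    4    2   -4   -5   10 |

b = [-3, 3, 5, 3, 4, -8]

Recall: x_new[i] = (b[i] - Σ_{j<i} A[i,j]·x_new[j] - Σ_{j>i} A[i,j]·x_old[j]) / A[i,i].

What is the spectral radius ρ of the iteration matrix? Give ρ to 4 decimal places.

1.5196

Write A = D+L+U with D = diag(-9, -14, -12, 13, 7, 10).
GS T = -(D+L)⁻¹U: row 0 first, T[0,1] = -(-1)/(-9) = -0.1111; later rows by forward substitution.
  T[0,:] = [+0.0000  -0.1111  +0.5556  -0.4444  +0.1111  -0.5556]
  T[1,:] = [+0.0000  +0.0397  +0.2302  -0.2698  +0.1032  +0.5556]
  T[2,:] = [+0.0000  +0.0192  +0.0112  -0.5304  +0.5165  +0.5185]
  T[3,:] = [+0.0000  +0.0284  -0.1584  -0.1007  +0.5815  +0.7436]
  T[4,:] = [+0.0000  -0.0518  +0.0492  +0.4970  -0.6225  -1.0379]
  T[5,:] = [+0.0000  -0.0565  -0.0220  +0.3334  -0.2010  -0.6585]
|λ(T)| sorted: 1.5196, 0.3544, 0.1288, 0.1288, 0.0293, 0.0000.
spectral radius ρ = 1.5196; 1.5196 > 1, so it fails to converge.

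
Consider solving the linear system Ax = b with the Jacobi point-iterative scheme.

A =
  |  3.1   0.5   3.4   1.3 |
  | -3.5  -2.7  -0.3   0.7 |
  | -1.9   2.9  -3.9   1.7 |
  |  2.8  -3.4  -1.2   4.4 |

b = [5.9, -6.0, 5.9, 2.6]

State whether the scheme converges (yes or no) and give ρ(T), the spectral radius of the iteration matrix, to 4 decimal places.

no, ρ = 1.6210

A = D + L + U where D = diag(3.1, -2.7, -3.9, 4.4).
Jacobi: T = -D⁻¹(L+U), T[1,3] = -(0.7)/(-2.7) = +0.2593; T[1,1] = 0.
  T[0,:] = [+0.0000 -0.1613 -1.0968 -0.4194]
  T[1,:] = [-1.2963 +0.0000 -0.1111 +0.2593]
  T[2,:] = [-0.4872 +0.7436 +0.0000 +0.4359]
  T[3,:] = [-0.6364 +0.7727 +0.2727 +0.0000]
eigenvalue magnitudes: 1.6210, 0.9361, 0.9361, 0.4202.
spectral radius ρ = 1.6210; 1.6210 > 1 ⇒ diverges.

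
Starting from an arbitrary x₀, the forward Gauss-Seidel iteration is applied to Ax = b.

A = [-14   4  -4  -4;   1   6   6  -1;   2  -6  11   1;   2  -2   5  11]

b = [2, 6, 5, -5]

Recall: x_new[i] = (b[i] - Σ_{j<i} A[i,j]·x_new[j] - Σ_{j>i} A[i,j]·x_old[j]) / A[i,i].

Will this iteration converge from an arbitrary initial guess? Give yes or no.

Write A = D+L+U with D = diag(-14, 6, 11, 11).
GS T = -(D+L)⁻¹U: row 0 first, T[0,1] = -(4)/(-14) = +0.2857; later rows by forward substitution.
  T[0,:] = [+0.0000 +0.2857 -0.2857 -0.2857]
  T[1,:] = [+0.0000 -0.0476 -0.9524 +0.2143]
  T[2,:] = [+0.0000 -0.0779 -0.4675 +0.0779]
  T[3,:] = [+0.0000 -0.0252 +0.0913 +0.0555]
eigenvalue magnitudes: 0.6078, 0.0881, 0.0881, 0.0000.
ρ(T) = max|λ| = 0.6078; 0.6078 < 1, so it converges for any x₀.

yes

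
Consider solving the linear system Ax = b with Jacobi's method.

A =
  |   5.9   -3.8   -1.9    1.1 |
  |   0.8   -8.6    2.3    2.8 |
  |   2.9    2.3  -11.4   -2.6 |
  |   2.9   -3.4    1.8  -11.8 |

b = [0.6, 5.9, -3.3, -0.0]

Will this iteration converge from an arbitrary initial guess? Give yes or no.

yes

Split A = D + L + U, D = diag(5.9, -8.6, -11.4, -11.8).
Jacobi: T = -D⁻¹(L+U), T[1,3] = -(2.8)/(-8.6) = +0.3256; T[1,1] = 0.
  T[0,:] = [+0.0000, +0.6441, +0.3220, -0.1864]
  T[1,:] = [+0.0930, +0.0000, +0.2674, +0.3256]
  T[2,:] = [+0.2544, +0.2018, +0.0000, -0.2281]
  T[3,:] = [+0.2458, -0.2881, +0.1525, +0.0000]
|λ(T)| sorted: 0.5418, 0.4534, 0.4534, 0.1886.
spectral radius ρ = 0.5418; 0.5418 < 1 ⇒ converges.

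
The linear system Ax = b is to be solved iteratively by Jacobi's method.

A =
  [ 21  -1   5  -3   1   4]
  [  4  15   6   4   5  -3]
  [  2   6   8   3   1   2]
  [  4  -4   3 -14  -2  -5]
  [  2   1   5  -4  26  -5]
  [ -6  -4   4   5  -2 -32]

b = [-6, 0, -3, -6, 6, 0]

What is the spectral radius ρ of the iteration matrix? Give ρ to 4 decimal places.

Split A = D + L + U, D = diag(21, 15, 8, -14, 26, -32).
Jacobi T = -D⁻¹(L+U): T[1,4] = -(5)/(15) = -0.3333; T[1,1] = 0.
  T[0,:] = [+0.0000, +0.0476, -0.2381, +0.1429, -0.0476, -0.1905]
  T[1,:] = [-0.2667, +0.0000, -0.4000, -0.2667, -0.3333, +0.2000]
  T[2,:] = [-0.2500, -0.7500, +0.0000, -0.3750, -0.1250, -0.2500]
  T[3,:] = [+0.2857, -0.2857, +0.2143, +0.0000, -0.1429, -0.3571]
  T[4,:] = [-0.0769, -0.0385, -0.1923, +0.1538, +0.0000, +0.1923]
  T[5,:] = [-0.1875, -0.1250, +0.1250, +0.1562, -0.0625, +0.0000]
moduli |λ_i(T)| = 0.7275, 0.4463, 0.4463, 0.3580, 0.3580, 0.2338.
ρ(T) = max|λ| = 0.7275; 0.7275 < 1: convergent.

0.7275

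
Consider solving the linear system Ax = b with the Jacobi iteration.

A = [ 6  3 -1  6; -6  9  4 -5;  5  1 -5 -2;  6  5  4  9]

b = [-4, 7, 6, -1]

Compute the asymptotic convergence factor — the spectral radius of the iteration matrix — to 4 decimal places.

1.1747

A = D + L + U where D = diag(6, 9, -5, 9).
Jacobi: T = -D⁻¹(L+U), T[2,1] = -(1)/(-5) = +0.2000; T[2,2] = 0.
  T[0,:] = [+0.0000, -0.5000, +0.1667, -1.0000]
  T[1,:] = [+0.6667, +0.0000, -0.4444, +0.5556]
  T[2,:] = [+1.0000, +0.2000, +0.0000, -0.4000]
  T[3,:] = [-0.6667, -0.5556, -0.4444, +0.0000]
|eigenvalues of T|: 1.1747, 0.9676, 0.9676, 0.1613.
spectral radius ρ = 1.1747; 1.1747 > 1 ⇒ diverges.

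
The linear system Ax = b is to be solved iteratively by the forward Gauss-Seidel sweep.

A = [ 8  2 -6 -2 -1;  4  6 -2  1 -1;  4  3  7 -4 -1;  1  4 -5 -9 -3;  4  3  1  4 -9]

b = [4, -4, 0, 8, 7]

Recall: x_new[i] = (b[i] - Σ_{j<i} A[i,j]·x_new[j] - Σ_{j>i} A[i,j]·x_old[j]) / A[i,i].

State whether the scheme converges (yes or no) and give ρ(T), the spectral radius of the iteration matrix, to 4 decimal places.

yes, ρ = 0.8708

Let D = diag(8, 6, 7, -9, -9); L, U the strict triangles.
T_GS = -(D+L)⁻¹U: row 0 first, T[0,4] = -(-1)/(8) = +0.1250; later rows by forward substitution.
  T[0,:] = [+0.0000, -0.2500, +0.7500, +0.2500, +0.1250]
  T[1,:] = [+0.0000, +0.1667, -0.1667, -0.3333, +0.0833]
  T[2,:] = [+0.0000, +0.0714, -0.3571, +0.5714, +0.0357]
  T[3,:] = [+0.0000, +0.0066, +0.2077, -0.4378, -0.3022]
  T[4,:] = [+0.0000, -0.0447, +0.3304, -0.1311, -0.0470]
|roots of det(T-λI)|: 0.8708, 0.2507, 0.2507, 0.1289, 0.0000.
ρ(T) = max|λ| = 0.8708; 0.8708 < 1 ⇒ converges.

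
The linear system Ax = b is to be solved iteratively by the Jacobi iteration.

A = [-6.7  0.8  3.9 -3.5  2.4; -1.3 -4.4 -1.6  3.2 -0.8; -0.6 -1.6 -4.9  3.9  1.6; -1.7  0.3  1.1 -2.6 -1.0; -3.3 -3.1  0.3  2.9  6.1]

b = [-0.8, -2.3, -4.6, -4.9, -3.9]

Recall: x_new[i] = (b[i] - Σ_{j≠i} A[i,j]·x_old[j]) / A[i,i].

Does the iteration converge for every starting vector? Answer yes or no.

no

A = D + L + U where D = diag(-6.7, -4.4, -4.9, -2.6, 6.1).
Jacobi T = -D⁻¹(L+U): T[3,0] = -(-1.7)/(-2.6) = -0.6538; T[3,3] = 0.
  T[0,:] = [+0.0000, +0.1194, +0.5821, -0.5224, +0.3582]
  T[1,:] = [-0.2955, +0.0000, -0.3636, +0.7273, -0.1818]
  T[2,:] = [-0.1224, -0.3265, +0.0000, +0.7959, +0.3265]
  T[3,:] = [-0.6538, +0.1154, +0.4231, +0.0000, -0.3846]
  T[4,:] = [+0.5410, +0.5082, -0.0492, -0.4754, +0.0000]
eigenvalue magnitudes: 1.1262, 0.5577, 0.5577, 0.3570, 0.3280.
ρ(T) = max|λ| = 1.1262; 1.1262 > 1, so it fails to converge.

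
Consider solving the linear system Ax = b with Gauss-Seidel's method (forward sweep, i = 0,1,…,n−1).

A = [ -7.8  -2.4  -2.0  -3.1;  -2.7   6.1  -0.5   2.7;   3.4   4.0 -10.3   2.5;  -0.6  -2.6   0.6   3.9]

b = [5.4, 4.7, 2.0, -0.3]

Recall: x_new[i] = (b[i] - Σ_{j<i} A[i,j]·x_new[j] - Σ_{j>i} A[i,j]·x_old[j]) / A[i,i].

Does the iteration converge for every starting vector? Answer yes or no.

yes

A = D + L + U where D = diag(-7.8, 6.1, -10.3, 3.9).
Gauss-Seidel: T = -(D+L)⁻¹U, row 0 first, T[0,2] = -(-2)/(-7.8) = -0.2564; later rows by forward substitution.
  T[0,:] = [+0.0000 -0.3077 -0.2564 -0.3974]
  T[1,:] = [+0.0000 -0.1362 -0.0315 -0.6185]
  T[2,:] = [+0.0000 -0.1545 -0.0969 -0.1287]
  T[3,:] = [+0.0000 -0.1144 -0.0456 -0.4537]
|roots of det(T-λI)|: 0.6296, 0.0387, 0.0387, 0.0000.
ρ = 0.6296; 0.6296 < 1, so it converges for any x₀.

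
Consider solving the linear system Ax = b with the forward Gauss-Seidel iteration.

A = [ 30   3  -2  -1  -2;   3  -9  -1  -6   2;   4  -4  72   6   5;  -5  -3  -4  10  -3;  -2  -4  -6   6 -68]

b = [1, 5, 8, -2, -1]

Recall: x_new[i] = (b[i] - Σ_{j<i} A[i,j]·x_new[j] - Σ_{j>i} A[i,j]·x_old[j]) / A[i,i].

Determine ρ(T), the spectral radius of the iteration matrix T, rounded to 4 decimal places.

0.3748

Split A = D + L + U, D = diag(30, -9, 72, 10, -68).
GS T = -(D+L)⁻¹U: row 0 first, T[0,4] = -(-2)/(30) = +0.0667; later rows by forward substitution.
  T[0,:] = [+0.0000 -0.1000 +0.0667 +0.0333 +0.0667]
  T[1,:] = [+0.0000 -0.0333 -0.0889 -0.6556 +0.2444]
  T[2,:] = [+0.0000 +0.0037 -0.0086 -0.1216 -0.0596]
  T[3,:] = [+0.0000 -0.0585 +0.0032 -0.2286 +0.3828]
  T[4,:] = [+0.0000 -0.0006 +0.0043 +0.0281 +0.0227]
|eigenvalues of T|: 0.3748, 0.0948, 0.0212, 0.0109, 0.0000.
spectral radius ρ = 0.3748; 0.3748 < 1 ⇒ converges.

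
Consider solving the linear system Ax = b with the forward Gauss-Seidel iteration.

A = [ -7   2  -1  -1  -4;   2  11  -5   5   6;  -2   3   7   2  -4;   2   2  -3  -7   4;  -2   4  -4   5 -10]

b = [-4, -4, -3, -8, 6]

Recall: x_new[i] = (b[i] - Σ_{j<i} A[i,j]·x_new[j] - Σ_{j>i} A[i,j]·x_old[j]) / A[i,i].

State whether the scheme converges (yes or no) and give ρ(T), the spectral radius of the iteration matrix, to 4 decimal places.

A = D + L + U where D = diag(-7, 11, 7, -7, -10).
GS T = -(D+L)⁻¹U: row 0 first, T[0,1] = -(2)/(-7) = +0.2857; later rows by forward substitution.
  T[0,:] = [+0.0000  +0.2857  -0.1429  -0.1429  -0.5714]
  T[1,:] = [+0.0000  -0.0519  +0.4805  -0.4286  -0.4416]
  T[2,:] = [+0.0000  +0.1039  -0.2468  -0.1429  +0.5974]
  T[3,:] = [+0.0000  +0.0223  +0.2022  -0.1020  +0.0260]
  T[4,:] = [+0.0000  -0.1083  +0.4206  -0.1367  -0.2883]
|eigenvalues of T|: 0.8987, 0.1769, 0.1769, 0.1508, 0.0000.
spectral radius ρ = 0.8987; 0.8987 < 1, so it converges for any x₀.

yes, ρ = 0.8987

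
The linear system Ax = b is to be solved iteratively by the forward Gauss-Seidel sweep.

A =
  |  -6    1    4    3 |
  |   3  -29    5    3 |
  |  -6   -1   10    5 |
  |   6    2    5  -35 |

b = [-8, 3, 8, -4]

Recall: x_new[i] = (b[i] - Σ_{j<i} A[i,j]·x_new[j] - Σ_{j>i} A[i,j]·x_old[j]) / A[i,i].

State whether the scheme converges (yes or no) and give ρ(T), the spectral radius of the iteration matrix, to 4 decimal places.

Let D = diag(-6, -29, 10, -35); L, U the strict triangles.
T_GS = -(D+L)⁻¹U: row 0 first, T[0,2] = -(4)/(-6) = +0.6667; later rows by forward substitution.
  T[0,:] = [+0.0000 +0.1667 +0.6667 +0.5000]
  T[1,:] = [+0.0000 +0.0172 +0.2414 +0.1552]
  T[2,:] = [+0.0000 +0.1017 +0.4241 -0.1845]
  T[3,:] = [+0.0000 +0.0441 +0.1887 +0.0682]
|eigenvalues of T|: 0.3880, 0.1610, 0.0394, 0.0000.
ρ(T) = max|λ| = 0.3880; 0.3880 < 1: convergent.

yes, ρ = 0.3880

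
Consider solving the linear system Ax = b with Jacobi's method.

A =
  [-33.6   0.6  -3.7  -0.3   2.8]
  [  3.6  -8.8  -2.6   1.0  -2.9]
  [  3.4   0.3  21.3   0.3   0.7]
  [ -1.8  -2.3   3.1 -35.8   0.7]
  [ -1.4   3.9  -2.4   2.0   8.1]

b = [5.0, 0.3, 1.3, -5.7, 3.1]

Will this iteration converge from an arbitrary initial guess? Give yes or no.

yes

Let D = diag(-33.6, -8.8, 21.3, -35.8, 8.1); L, U the strict triangles.
Jacobi T = -D⁻¹(L+U): T[2,4] = -(0.7)/(21.3) = -0.0329; T[2,2] = 0.
  T[0,:] = [+0.0000, +0.0179, -0.1101, -0.0089, +0.0833]
  T[1,:] = [+0.4091, +0.0000, -0.2955, +0.1136, -0.3295]
  T[2,:] = [-0.1596, -0.0141, +0.0000, -0.0141, -0.0329]
  T[3,:] = [-0.0503, -0.0642, +0.0866, +0.0000, +0.0196]
  T[4,:] = [+0.1728, -0.4815, +0.2963, -0.2469, +0.0000]
|λ(T)| sorted: 0.4677, 0.2885, 0.2885, 0.1205, 0.0500.
ρ(T) = max|λ| = 0.4677; 0.4677 < 1: convergent.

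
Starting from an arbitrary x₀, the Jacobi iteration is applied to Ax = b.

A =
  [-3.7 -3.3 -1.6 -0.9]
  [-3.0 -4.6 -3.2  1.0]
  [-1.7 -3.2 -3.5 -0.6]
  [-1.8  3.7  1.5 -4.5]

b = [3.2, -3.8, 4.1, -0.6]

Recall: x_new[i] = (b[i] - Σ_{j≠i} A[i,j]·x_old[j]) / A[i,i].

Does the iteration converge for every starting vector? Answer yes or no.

Split A = D + L + U, D = diag(-3.7, -4.6, -3.5, -4.5).
Jacobi: T = -D⁻¹(L+U), T[0,2] = -(-1.6)/(-3.7) = -0.4324; T[0,0] = 0.
  T[0,:] = [+0.0000, -0.8919, -0.4324, -0.2432]
  T[1,:] = [-0.6522, +0.0000, -0.6957, +0.2174]
  T[2,:] = [-0.4857, -0.9143, +0.0000, -0.1714]
  T[3,:] = [-0.4000, +0.8222, +0.3333, +0.0000]
eigenvalue magnitudes: 1.3328, 1.1026, 0.4856, 0.2555.
spectral radius ρ = 1.3328; 1.3328 > 1: divergent.

no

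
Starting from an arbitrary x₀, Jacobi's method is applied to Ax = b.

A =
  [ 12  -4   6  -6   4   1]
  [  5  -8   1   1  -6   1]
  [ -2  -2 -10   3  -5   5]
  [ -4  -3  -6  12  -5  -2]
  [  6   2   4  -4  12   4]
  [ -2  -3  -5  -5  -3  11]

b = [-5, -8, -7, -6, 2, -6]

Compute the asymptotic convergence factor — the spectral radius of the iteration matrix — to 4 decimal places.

1.1798

Write A = D+L+U with D = diag(12, -8, -10, 12, 12, 11).
Jacobi: T = -D⁻¹(L+U), T[3,1] = -(-3)/(12) = +0.2500; T[3,3] = 0.
  T[0,:] = [+0.0000 +0.3333 -0.5000 +0.5000 -0.3333 -0.0833]
  T[1,:] = [+0.6250 +0.0000 +0.1250 +0.1250 -0.7500 +0.1250]
  T[2,:] = [-0.2000 -0.2000 +0.0000 +0.3000 -0.5000 +0.5000]
  T[3,:] = [+0.3333 +0.2500 +0.5000 +0.0000 +0.4167 +0.1667]
  T[4,:] = [-0.5000 -0.1667 -0.3333 +0.3333 +0.0000 -0.3333]
  T[5,:] = [+0.1818 +0.2727 +0.4545 +0.4545 +0.2727 +0.0000]
|λ(T)| sorted: 1.1798, 0.9954, 0.6516, 0.3285, 0.3285, 0.0968.
ρ(T) = max|λ| = 1.1798; 1.1798 > 1, so it fails to converge.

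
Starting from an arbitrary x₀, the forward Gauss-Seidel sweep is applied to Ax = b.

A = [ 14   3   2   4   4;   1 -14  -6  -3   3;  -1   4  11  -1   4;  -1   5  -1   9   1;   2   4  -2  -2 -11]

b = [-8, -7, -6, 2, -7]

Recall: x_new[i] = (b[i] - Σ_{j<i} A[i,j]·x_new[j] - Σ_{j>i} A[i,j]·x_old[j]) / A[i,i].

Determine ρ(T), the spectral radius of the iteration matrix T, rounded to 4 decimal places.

0.6539

Write A = D+L+U with D = diag(14, -14, 11, 9, -11).
GS T = -(D+L)⁻¹U: row 0 first, T[0,2] = -(2)/(14) = -0.1429; later rows by forward substitution.
  T[0,:] = [+0.0000  -0.2143  -0.1429  -0.2857  -0.2857]
  T[1,:] = [+0.0000  -0.0153  -0.4388  -0.2347  +0.1939]
  T[2,:] = [+0.0000  -0.0139  +0.1466  +0.1503  -0.4601]
  T[3,:] = [+0.0000  -0.0169  +0.2442  +0.1153  -0.3017]
  T[4,:] = [+0.0000  -0.0389  -0.2566  -0.1856  +0.1571]
|eigenvalues of T|: 0.6539, 0.2371, 0.0402, 0.0270, 0.0000.
ρ(T) = max|λ| = 0.6539; 0.6539 < 1, so it converges for any x₀.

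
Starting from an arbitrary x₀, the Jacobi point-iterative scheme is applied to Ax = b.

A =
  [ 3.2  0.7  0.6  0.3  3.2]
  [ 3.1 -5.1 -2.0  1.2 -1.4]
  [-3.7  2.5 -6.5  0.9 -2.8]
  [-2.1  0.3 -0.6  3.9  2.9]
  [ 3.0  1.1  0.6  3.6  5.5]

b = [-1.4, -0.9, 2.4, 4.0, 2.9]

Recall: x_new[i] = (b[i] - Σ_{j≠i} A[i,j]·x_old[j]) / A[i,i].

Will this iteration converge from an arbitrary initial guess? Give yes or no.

no

A = D + L + U where D = diag(3.2, -5.1, -6.5, 3.9, 5.5).
Jacobi T = -D⁻¹(L+U): T[0,2] = -(0.6)/(3.2) = -0.1875; T[0,0] = 0.
  T[0,:] = [+0.0000  -0.2188  -0.1875  -0.0938  -1.0000]
  T[1,:] = [+0.6078  +0.0000  -0.3922  +0.2353  -0.2745]
  T[2,:] = [-0.5692  +0.3846  +0.0000  +0.1385  -0.4308]
  T[3,:] = [+0.5385  -0.0769  +0.1538  +0.0000  -0.7436]
  T[4,:] = [-0.5455  -0.2000  -0.1091  -0.6545  +0.0000]
|roots of det(T-λI)|: 1.1335, 0.7778, 0.5309, 0.4376, 0.4376.
spectral radius ρ = 1.1335; 1.1335 > 1, so it fails to converge.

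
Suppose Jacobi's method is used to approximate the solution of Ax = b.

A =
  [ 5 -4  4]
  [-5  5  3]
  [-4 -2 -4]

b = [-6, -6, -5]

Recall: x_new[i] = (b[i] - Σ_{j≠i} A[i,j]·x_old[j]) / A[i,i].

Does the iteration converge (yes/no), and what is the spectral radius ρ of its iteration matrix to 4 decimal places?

Split A = D + L + U, D = diag(5, 5, -4).
Jacobi T = -D⁻¹(L+U): T[1,2] = -(3)/(5) = -0.6000; T[1,1] = 0.
  T[0,:] = [+0.0000, +0.8000, -0.8000]
  T[1,:] = [+1.0000, +0.0000, -0.6000]
  T[2,:] = [-1.0000, -0.5000, +0.0000]
|λ(T)| sorted: 1.5687, 1.0174, 0.5514.
ρ(T) = max|λ| = 1.5687; 1.5687 > 1, so it fails to converge.

no, ρ = 1.5687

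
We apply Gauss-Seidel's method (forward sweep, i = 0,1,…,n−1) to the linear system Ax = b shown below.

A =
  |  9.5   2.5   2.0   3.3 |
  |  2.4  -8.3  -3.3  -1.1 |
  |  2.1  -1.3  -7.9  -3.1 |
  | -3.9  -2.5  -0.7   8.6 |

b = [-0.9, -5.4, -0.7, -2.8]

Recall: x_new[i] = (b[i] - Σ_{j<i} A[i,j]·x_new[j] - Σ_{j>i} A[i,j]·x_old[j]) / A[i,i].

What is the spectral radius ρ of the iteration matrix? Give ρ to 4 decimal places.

Let D = diag(9.5, -8.3, -7.9, 8.6); L, U the strict triangles.
T_GS = -(D+L)⁻¹U: row 0 first, T[0,2] = -(2)/(9.5) = -0.2105; later rows by forward substitution.
  T[0,:] = [+0.0000, -0.2632, -0.2105, -0.3474]
  T[1,:] = [+0.0000, -0.0761, -0.4585, -0.2330]
  T[2,:] = [+0.0000, -0.0574, +0.0195, -0.4464]
  T[3,:] = [+0.0000, -0.1461, -0.2272, -0.2616]
|roots of det(T-λI)|: 0.6110, 0.1746, 0.1746, 0.0000.
ρ = 0.6110; 0.6110 < 1 ⇒ converges.

0.6110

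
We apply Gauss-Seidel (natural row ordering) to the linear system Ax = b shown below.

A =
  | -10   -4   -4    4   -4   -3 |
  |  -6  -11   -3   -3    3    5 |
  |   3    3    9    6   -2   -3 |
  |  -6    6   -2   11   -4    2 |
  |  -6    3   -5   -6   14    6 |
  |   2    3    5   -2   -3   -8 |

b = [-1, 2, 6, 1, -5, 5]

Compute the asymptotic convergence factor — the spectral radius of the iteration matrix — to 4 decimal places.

1.2834

Let D = diag(-10, -11, 9, 11, 14, -8); L, U the strict triangles.
GS T = -(D+L)⁻¹U: row 0 first, T[0,2] = -(-4)/(-10) = -0.4000; later rows by forward substitution.
  T[0,:] = [+0.0000  -0.4000  -0.4000  +0.4000  -0.4000  -0.3000]
  T[1,:] = [+0.0000  +0.2182  -0.0545  -0.4909  +0.4909  +0.6182]
  T[2,:] = [+0.0000  +0.0606  +0.1515  -0.6364  +0.1919  +0.2273]
  T[3,:] = [+0.0000  -0.3262  -0.1609  +0.3702  -0.0874  -0.6413]
  T[4,:] = [+0.0000  -0.3363  -0.1746  +0.2080  -0.2455  -0.8833]
  T[5,:] = [+0.0000  +0.2274  +0.0799  -0.6524  +0.3180  +0.7904]
moduli |λ_i(T)| = 1.2834, 0.3205, 0.3205, 0.1497, 0.1436, 0.0000.
ρ(T) = max|λ| = 1.2834; 1.2834 > 1: divergent.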